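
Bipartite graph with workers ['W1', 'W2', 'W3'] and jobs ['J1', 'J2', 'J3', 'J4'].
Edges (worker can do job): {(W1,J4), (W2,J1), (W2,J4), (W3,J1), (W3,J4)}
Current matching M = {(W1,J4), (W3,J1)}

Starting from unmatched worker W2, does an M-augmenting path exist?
No augmenting path from W2

Alternating search from W2 reaches jobs: {J1, J4}.
Every reachable job is already matched in M, and following those matched edges back to workers exposes no further unvisited jobs.
No M-augmenting path from W2 exists.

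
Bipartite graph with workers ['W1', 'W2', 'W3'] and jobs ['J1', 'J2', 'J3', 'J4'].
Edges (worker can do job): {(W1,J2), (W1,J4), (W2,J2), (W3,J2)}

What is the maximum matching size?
Maximum matching size = 2

Maximum matching: {(W1,J4), (W3,J2)}
Size: 2

This assigns 2 workers to 2 distinct jobs.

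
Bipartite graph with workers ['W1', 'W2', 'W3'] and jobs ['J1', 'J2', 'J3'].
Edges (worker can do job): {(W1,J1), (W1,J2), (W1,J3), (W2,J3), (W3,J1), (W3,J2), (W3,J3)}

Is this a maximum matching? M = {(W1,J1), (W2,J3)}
No, size 2 is not maximum

Proposed matching has size 2.
Maximum matching size for this graph: 3.

This is NOT maximum - can be improved to size 3.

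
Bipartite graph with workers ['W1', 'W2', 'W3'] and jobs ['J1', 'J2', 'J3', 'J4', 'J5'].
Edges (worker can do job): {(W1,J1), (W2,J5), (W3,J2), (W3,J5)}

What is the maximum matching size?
Maximum matching size = 3

Maximum matching: {(W1,J1), (W2,J5), (W3,J2)}
Size: 3

This assigns 3 workers to 3 distinct jobs.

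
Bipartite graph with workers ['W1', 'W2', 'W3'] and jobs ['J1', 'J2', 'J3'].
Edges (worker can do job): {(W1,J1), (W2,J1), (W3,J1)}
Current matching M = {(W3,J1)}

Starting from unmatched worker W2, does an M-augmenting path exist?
No augmenting path from W2

Alternating search from W2 reaches jobs: {J1}.
Every reachable job is already matched in M, and following those matched edges back to workers exposes no further unvisited jobs.
No M-augmenting path from W2 exists.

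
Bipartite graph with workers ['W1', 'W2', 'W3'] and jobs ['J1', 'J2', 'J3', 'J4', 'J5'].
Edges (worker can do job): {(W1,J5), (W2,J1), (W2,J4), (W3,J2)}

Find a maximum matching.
Matching: {(W1,J5), (W2,J1), (W3,J2)}

Maximum matching (size 3):
  W1 → J5
  W2 → J1
  W3 → J2

Each worker is assigned to at most one job, and each job to at most one worker.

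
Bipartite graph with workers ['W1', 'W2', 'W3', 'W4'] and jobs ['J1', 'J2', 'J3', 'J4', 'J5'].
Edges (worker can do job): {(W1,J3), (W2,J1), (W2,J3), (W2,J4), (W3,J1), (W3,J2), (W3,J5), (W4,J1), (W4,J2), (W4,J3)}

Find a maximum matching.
Matching: {(W1,J3), (W2,J1), (W3,J5), (W4,J2)}

Maximum matching (size 4):
  W1 → J3
  W2 → J1
  W3 → J5
  W4 → J2

Each worker is assigned to at most one job, and each job to at most one worker.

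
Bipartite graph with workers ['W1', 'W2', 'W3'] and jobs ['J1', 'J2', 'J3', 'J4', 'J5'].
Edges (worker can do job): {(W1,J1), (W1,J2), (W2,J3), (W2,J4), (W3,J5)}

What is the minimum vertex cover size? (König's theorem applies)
Minimum vertex cover size = 3

By König's theorem: in bipartite graphs,
min vertex cover = max matching = 3

Maximum matching has size 3, so minimum vertex cover also has size 3.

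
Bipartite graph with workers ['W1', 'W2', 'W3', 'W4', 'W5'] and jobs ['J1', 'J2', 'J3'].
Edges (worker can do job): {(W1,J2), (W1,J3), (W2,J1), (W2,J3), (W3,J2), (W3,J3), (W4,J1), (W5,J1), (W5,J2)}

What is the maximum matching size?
Maximum matching size = 3

Maximum matching: {(W1,J2), (W3,J3), (W5,J1)}
Size: 3

This assigns 3 workers to 3 distinct jobs.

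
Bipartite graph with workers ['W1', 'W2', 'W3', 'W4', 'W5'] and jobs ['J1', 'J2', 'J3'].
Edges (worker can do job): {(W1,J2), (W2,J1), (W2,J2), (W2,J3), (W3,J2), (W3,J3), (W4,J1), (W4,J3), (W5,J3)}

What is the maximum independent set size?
Maximum independent set = 5

By König's theorem:
- Min vertex cover = Max matching = 3
- Max independent set = Total vertices - Min vertex cover
- Max independent set = 8 - 3 = 5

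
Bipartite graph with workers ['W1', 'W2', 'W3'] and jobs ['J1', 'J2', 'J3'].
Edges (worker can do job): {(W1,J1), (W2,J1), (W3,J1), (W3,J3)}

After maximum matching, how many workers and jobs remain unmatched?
Unmatched: 1 workers, 1 jobs

Maximum matching size: 2
Workers: 3 total, 2 matched, 1 unmatched
Jobs: 3 total, 2 matched, 1 unmatched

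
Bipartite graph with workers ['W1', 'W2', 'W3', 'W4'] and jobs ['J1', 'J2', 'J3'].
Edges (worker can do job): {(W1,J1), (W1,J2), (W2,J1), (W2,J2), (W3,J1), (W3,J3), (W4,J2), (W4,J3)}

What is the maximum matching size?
Maximum matching size = 3

Maximum matching: {(W1,J2), (W3,J1), (W4,J3)}
Size: 3

This assigns 3 workers to 3 distinct jobs.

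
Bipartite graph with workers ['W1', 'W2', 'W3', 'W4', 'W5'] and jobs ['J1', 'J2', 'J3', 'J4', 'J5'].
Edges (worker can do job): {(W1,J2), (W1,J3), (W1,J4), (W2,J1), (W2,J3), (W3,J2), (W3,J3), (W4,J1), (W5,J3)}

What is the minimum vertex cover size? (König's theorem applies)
Minimum vertex cover size = 4

By König's theorem: in bipartite graphs,
min vertex cover = max matching = 4

Maximum matching has size 4, so minimum vertex cover also has size 4.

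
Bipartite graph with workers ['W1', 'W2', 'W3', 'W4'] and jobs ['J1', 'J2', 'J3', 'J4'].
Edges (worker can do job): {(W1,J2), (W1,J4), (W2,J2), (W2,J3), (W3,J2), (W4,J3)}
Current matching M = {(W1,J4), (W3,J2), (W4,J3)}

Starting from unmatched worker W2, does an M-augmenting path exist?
No augmenting path from W2

Alternating search from W2 reaches jobs: {J2, J3}.
Every reachable job is already matched in M, and following those matched edges back to workers exposes no further unvisited jobs.
No M-augmenting path from W2 exists.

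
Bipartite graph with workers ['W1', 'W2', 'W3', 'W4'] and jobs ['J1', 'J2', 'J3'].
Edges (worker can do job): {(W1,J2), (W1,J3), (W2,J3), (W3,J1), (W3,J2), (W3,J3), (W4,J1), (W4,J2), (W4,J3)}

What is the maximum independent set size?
Maximum independent set = 4

By König's theorem:
- Min vertex cover = Max matching = 3
- Max independent set = Total vertices - Min vertex cover
- Max independent set = 7 - 3 = 4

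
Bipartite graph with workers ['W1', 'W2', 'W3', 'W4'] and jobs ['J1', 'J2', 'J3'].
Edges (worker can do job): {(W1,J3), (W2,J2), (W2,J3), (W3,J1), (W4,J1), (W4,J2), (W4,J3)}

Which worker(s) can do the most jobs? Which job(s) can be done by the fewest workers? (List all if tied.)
Most versatile: W4 (3 jobs); Least covered: J1, J2 (2 workers)

Worker degrees (jobs they can do): W1:1, W2:2, W3:1, W4:3
Job degrees (workers who can do it): J1:2, J2:2, J3:3

Maximum worker degree is 3, achieved by: W4
Minimum job degree is 2, achieved by: J1, J2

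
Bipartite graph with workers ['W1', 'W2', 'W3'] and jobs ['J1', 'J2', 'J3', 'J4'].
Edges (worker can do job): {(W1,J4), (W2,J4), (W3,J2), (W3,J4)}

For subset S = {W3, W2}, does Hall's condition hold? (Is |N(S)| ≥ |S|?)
Yes: |N(S)| = 2, |S| = 2

Subset S = {W3, W2}
Neighbors N(S) = {J2, J4}

|N(S)| = 2, |S| = 2
Hall's condition: |N(S)| ≥ |S| is satisfied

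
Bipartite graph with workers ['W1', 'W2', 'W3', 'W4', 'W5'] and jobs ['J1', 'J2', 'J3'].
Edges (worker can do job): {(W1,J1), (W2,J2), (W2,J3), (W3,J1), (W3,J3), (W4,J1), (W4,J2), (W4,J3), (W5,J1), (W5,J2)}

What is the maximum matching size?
Maximum matching size = 3

Maximum matching: {(W3,J1), (W4,J3), (W5,J2)}
Size: 3

This assigns 3 workers to 3 distinct jobs.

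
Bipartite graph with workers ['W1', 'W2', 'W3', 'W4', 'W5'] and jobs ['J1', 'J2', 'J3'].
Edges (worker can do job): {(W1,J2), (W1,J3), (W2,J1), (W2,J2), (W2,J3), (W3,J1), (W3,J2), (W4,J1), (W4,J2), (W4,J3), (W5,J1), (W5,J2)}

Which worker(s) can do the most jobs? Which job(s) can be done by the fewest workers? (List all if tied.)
Most versatile: W2, W4 (3 jobs); Least covered: J3 (3 workers)

Worker degrees (jobs they can do): W1:2, W2:3, W3:2, W4:3, W5:2
Job degrees (workers who can do it): J1:4, J2:5, J3:3

Maximum worker degree is 3, achieved by: W2, W4
Minimum job degree is 3, achieved by: J3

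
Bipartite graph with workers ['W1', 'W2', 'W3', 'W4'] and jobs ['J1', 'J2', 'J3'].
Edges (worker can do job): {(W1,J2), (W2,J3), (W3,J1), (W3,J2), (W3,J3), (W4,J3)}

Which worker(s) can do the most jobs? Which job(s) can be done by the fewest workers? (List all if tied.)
Most versatile: W3 (3 jobs); Least covered: J1 (1 workers)

Worker degrees (jobs they can do): W1:1, W2:1, W3:3, W4:1
Job degrees (workers who can do it): J1:1, J2:2, J3:3

Maximum worker degree is 3, achieved by: W3
Minimum job degree is 1, achieved by: J1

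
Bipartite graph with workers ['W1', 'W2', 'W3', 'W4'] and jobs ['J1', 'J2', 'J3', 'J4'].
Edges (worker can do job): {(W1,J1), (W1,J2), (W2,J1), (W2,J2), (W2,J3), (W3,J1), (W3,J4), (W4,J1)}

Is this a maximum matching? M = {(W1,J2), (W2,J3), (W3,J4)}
No, size 3 is not maximum

Proposed matching has size 3.
Maximum matching size for this graph: 4.

This is NOT maximum - can be improved to size 4.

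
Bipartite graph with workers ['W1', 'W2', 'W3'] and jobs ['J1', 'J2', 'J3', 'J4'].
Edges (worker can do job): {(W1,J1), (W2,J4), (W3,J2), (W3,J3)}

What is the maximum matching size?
Maximum matching size = 3

Maximum matching: {(W1,J1), (W2,J4), (W3,J3)}
Size: 3

This assigns 3 workers to 3 distinct jobs.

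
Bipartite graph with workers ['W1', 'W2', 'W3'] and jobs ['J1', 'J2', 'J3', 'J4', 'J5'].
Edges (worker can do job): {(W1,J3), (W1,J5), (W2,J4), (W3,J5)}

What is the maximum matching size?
Maximum matching size = 3

Maximum matching: {(W1,J3), (W2,J4), (W3,J5)}
Size: 3

This assigns 3 workers to 3 distinct jobs.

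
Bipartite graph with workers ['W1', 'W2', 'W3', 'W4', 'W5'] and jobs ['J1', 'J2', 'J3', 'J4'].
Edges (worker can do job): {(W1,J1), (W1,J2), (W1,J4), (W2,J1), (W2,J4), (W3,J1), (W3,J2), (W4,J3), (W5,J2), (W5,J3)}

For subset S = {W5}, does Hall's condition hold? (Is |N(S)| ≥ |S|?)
Yes: |N(S)| = 2, |S| = 1

Subset S = {W5}
Neighbors N(S) = {J2, J3}

|N(S)| = 2, |S| = 1
Hall's condition: |N(S)| ≥ |S| is satisfied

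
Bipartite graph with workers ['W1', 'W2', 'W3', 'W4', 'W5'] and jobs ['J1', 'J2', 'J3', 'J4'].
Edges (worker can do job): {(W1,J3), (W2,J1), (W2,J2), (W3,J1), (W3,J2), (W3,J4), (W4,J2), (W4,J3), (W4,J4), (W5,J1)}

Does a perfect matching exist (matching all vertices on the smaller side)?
Yes, perfect matching exists (size 4)

Perfect matching: {(W1,J3), (W2,J2), (W3,J1), (W4,J4)}
All 4 vertices on the smaller side are matched.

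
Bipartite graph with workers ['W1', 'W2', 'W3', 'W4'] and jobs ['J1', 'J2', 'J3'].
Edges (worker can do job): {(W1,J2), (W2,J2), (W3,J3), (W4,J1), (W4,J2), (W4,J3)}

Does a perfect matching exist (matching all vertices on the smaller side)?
Yes, perfect matching exists (size 3)

Perfect matching: {(W1,J2), (W3,J3), (W4,J1)}
All 3 vertices on the smaller side are matched.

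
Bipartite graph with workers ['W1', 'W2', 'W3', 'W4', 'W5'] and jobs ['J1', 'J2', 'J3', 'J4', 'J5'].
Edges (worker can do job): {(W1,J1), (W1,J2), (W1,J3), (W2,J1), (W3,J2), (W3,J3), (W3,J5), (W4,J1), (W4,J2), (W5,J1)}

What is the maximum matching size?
Maximum matching size = 4

Maximum matching: {(W1,J3), (W3,J5), (W4,J2), (W5,J1)}
Size: 4

This assigns 4 workers to 4 distinct jobs.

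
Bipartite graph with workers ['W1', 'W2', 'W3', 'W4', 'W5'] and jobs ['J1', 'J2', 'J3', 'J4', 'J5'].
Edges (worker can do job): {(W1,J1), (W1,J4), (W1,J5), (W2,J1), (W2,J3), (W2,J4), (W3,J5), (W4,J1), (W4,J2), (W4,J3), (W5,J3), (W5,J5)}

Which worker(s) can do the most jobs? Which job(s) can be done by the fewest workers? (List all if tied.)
Most versatile: W1, W2, W4 (3 jobs); Least covered: J2 (1 workers)

Worker degrees (jobs they can do): W1:3, W2:3, W3:1, W4:3, W5:2
Job degrees (workers who can do it): J1:3, J2:1, J3:3, J4:2, J5:3

Maximum worker degree is 3, achieved by: W1, W2, W4
Minimum job degree is 1, achieved by: J2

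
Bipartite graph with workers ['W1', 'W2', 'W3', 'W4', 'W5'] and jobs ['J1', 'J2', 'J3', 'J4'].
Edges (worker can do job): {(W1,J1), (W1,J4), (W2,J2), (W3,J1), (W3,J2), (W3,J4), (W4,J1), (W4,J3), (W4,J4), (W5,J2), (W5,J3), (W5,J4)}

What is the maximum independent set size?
Maximum independent set = 5

By König's theorem:
- Min vertex cover = Max matching = 4
- Max independent set = Total vertices - Min vertex cover
- Max independent set = 9 - 4 = 5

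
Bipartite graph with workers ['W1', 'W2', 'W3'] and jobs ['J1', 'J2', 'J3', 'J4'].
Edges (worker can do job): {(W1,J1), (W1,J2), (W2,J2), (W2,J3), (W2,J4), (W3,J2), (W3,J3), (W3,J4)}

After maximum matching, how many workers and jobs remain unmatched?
Unmatched: 0 workers, 1 jobs

Maximum matching size: 3
Workers: 3 total, 3 matched, 0 unmatched
Jobs: 4 total, 3 matched, 1 unmatched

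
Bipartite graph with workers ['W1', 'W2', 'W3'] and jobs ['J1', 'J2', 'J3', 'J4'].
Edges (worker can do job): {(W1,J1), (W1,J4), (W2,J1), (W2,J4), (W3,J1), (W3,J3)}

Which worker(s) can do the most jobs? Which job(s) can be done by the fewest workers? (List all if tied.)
Most versatile: W1, W2, W3 (2 jobs); Least covered: J2 (0 workers)

Worker degrees (jobs they can do): W1:2, W2:2, W3:2
Job degrees (workers who can do it): J1:3, J2:0, J3:1, J4:2

Maximum worker degree is 2, achieved by: W1, W2, W3
Minimum job degree is 0, achieved by: J2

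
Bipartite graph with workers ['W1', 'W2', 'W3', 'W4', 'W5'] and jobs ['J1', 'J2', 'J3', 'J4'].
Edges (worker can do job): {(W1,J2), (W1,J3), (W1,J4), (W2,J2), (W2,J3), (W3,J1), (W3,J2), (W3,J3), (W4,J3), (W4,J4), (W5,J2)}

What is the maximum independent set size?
Maximum independent set = 5

By König's theorem:
- Min vertex cover = Max matching = 4
- Max independent set = Total vertices - Min vertex cover
- Max independent set = 9 - 4 = 5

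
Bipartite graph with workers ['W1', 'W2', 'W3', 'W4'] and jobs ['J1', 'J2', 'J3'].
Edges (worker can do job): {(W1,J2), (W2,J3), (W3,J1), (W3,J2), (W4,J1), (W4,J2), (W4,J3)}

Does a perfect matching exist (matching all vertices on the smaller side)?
Yes, perfect matching exists (size 3)

Perfect matching: {(W1,J2), (W3,J1), (W4,J3)}
All 3 vertices on the smaller side are matched.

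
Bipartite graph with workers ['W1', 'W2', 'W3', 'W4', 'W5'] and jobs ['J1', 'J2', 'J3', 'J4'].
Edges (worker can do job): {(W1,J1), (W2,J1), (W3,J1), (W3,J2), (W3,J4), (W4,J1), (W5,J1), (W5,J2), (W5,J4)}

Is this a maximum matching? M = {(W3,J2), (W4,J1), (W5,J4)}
Yes, size 3 is maximum

Proposed matching has size 3.
Maximum matching size for this graph: 3.

This is a maximum matching.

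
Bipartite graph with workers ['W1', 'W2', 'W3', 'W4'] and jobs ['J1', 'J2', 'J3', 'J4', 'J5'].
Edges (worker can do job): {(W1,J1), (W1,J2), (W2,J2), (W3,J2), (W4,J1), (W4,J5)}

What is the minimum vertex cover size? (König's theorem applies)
Minimum vertex cover size = 3

By König's theorem: in bipartite graphs,
min vertex cover = max matching = 3

Maximum matching has size 3, so minimum vertex cover also has size 3.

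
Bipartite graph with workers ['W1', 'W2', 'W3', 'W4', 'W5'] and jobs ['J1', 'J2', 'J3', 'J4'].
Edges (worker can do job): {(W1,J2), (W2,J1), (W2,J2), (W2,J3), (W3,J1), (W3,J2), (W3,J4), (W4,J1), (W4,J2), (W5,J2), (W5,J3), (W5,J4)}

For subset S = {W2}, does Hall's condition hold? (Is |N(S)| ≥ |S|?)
Yes: |N(S)| = 3, |S| = 1

Subset S = {W2}
Neighbors N(S) = {J1, J2, J3}

|N(S)| = 3, |S| = 1
Hall's condition: |N(S)| ≥ |S| is satisfied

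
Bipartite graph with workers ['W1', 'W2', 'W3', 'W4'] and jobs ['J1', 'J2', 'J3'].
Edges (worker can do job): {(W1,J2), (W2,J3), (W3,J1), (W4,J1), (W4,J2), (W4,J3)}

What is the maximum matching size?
Maximum matching size = 3

Maximum matching: {(W2,J3), (W3,J1), (W4,J2)}
Size: 3

This assigns 3 workers to 3 distinct jobs.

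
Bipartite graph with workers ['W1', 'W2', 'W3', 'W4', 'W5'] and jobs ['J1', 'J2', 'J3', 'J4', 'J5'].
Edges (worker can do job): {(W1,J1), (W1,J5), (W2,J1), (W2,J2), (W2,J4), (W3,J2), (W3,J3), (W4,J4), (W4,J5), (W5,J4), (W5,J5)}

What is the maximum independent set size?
Maximum independent set = 5

By König's theorem:
- Min vertex cover = Max matching = 5
- Max independent set = Total vertices - Min vertex cover
- Max independent set = 10 - 5 = 5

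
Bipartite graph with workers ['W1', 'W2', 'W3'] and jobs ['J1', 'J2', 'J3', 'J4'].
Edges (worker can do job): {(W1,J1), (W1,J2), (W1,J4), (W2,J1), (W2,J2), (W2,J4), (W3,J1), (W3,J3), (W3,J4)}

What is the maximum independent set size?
Maximum independent set = 4

By König's theorem:
- Min vertex cover = Max matching = 3
- Max independent set = Total vertices - Min vertex cover
- Max independent set = 7 - 3 = 4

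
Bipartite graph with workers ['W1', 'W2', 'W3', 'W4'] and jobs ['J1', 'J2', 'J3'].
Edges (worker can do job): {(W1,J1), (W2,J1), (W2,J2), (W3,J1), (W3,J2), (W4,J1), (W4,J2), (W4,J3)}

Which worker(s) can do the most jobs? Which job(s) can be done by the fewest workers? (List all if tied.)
Most versatile: W4 (3 jobs); Least covered: J3 (1 workers)

Worker degrees (jobs they can do): W1:1, W2:2, W3:2, W4:3
Job degrees (workers who can do it): J1:4, J2:3, J3:1

Maximum worker degree is 3, achieved by: W4
Minimum job degree is 1, achieved by: J3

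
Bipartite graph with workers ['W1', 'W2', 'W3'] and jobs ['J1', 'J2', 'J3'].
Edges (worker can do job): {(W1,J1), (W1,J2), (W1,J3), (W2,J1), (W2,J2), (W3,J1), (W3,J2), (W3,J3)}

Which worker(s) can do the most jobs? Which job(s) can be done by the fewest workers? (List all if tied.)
Most versatile: W1, W3 (3 jobs); Least covered: J3 (2 workers)

Worker degrees (jobs they can do): W1:3, W2:2, W3:3
Job degrees (workers who can do it): J1:3, J2:3, J3:2

Maximum worker degree is 3, achieved by: W1, W3
Minimum job degree is 2, achieved by: J3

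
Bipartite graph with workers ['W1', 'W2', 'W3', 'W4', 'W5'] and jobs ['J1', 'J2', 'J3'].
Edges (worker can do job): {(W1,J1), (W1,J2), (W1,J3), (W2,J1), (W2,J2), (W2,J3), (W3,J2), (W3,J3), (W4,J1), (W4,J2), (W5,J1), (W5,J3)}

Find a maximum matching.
Matching: {(W3,J2), (W4,J1), (W5,J3)}

Maximum matching (size 3):
  W3 → J2
  W4 → J1
  W5 → J3

Each worker is assigned to at most one job, and each job to at most one worker.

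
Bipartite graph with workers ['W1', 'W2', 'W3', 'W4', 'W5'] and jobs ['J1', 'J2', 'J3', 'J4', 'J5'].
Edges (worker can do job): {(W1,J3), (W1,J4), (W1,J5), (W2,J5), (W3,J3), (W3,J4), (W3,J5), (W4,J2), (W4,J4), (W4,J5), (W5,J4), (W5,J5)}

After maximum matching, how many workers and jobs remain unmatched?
Unmatched: 1 workers, 1 jobs

Maximum matching size: 4
Workers: 5 total, 4 matched, 1 unmatched
Jobs: 5 total, 4 matched, 1 unmatched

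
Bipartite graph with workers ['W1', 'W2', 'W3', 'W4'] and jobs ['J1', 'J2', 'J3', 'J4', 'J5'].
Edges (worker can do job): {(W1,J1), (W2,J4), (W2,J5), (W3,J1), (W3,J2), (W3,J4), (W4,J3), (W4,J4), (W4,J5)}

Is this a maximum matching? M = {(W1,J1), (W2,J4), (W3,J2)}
No, size 3 is not maximum

Proposed matching has size 3.
Maximum matching size for this graph: 4.

This is NOT maximum - can be improved to size 4.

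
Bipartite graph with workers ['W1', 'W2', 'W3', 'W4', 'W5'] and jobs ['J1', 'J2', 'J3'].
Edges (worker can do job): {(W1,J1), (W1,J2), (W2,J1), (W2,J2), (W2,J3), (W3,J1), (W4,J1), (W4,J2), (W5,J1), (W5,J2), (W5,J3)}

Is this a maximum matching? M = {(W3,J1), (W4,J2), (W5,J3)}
Yes, size 3 is maximum

Proposed matching has size 3.
Maximum matching size for this graph: 3.

This is a maximum matching.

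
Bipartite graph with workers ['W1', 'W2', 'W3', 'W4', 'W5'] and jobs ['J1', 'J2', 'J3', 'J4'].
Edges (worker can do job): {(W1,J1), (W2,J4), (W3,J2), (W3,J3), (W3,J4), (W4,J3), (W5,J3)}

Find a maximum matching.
Matching: {(W1,J1), (W2,J4), (W3,J2), (W5,J3)}

Maximum matching (size 4):
  W1 → J1
  W2 → J4
  W3 → J2
  W5 → J3

Each worker is assigned to at most one job, and each job to at most one worker.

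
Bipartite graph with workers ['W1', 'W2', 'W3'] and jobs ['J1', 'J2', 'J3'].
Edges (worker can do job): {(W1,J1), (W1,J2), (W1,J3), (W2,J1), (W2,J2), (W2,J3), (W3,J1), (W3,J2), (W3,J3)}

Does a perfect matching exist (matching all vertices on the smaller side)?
Yes, perfect matching exists (size 3)

Perfect matching: {(W1,J3), (W2,J1), (W3,J2)}
All 3 vertices on the smaller side are matched.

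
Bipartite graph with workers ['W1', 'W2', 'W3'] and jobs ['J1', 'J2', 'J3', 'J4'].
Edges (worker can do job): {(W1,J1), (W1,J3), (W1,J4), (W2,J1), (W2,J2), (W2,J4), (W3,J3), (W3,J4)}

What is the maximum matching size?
Maximum matching size = 3

Maximum matching: {(W1,J1), (W2,J2), (W3,J4)}
Size: 3

This assigns 3 workers to 3 distinct jobs.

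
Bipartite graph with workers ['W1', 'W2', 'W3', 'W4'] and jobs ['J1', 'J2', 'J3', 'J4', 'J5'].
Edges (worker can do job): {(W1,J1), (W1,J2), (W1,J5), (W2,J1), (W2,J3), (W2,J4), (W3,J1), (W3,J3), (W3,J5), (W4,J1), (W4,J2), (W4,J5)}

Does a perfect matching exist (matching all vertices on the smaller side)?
Yes, perfect matching exists (size 4)

Perfect matching: {(W1,J1), (W2,J4), (W3,J3), (W4,J5)}
All 4 vertices on the smaller side are matched.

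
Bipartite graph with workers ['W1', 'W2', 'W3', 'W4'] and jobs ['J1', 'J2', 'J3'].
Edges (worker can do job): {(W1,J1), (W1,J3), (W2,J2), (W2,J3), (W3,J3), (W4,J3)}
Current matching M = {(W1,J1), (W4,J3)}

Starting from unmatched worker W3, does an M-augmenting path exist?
No augmenting path from W3

Alternating search from W3 reaches jobs: {J3}.
Every reachable job is already matched in M, and following those matched edges back to workers exposes no further unvisited jobs.
No M-augmenting path from W3 exists.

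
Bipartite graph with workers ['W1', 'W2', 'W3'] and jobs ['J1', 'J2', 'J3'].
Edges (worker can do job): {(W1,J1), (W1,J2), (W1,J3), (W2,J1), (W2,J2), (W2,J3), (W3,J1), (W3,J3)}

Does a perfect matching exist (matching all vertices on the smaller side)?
Yes, perfect matching exists (size 3)

Perfect matching: {(W1,J1), (W2,J2), (W3,J3)}
All 3 vertices on the smaller side are matched.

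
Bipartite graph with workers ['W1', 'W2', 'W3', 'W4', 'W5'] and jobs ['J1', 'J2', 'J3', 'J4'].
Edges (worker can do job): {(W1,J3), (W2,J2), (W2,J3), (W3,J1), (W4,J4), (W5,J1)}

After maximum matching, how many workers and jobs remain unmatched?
Unmatched: 1 workers, 0 jobs

Maximum matching size: 4
Workers: 5 total, 4 matched, 1 unmatched
Jobs: 4 total, 4 matched, 0 unmatched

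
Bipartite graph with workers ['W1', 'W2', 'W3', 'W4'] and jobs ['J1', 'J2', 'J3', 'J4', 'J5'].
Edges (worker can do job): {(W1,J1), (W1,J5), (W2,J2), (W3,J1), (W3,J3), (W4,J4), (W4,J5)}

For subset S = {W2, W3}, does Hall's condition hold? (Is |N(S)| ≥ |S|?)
Yes: |N(S)| = 3, |S| = 2

Subset S = {W2, W3}
Neighbors N(S) = {J1, J2, J3}

|N(S)| = 3, |S| = 2
Hall's condition: |N(S)| ≥ |S| is satisfied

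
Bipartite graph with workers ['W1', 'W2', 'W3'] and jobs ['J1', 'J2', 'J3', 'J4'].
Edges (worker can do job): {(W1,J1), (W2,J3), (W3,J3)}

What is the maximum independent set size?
Maximum independent set = 5

By König's theorem:
- Min vertex cover = Max matching = 2
- Max independent set = Total vertices - Min vertex cover
- Max independent set = 7 - 2 = 5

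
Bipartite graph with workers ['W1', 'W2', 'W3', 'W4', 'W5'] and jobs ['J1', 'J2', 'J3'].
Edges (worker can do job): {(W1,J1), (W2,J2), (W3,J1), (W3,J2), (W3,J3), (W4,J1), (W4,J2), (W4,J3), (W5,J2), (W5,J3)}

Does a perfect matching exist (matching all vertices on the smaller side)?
Yes, perfect matching exists (size 3)

Perfect matching: {(W3,J3), (W4,J1), (W5,J2)}
All 3 vertices on the smaller side are matched.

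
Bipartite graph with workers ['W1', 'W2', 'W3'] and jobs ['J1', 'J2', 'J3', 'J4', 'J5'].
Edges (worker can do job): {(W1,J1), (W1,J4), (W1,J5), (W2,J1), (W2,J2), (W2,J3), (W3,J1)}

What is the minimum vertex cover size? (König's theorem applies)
Minimum vertex cover size = 3

By König's theorem: in bipartite graphs,
min vertex cover = max matching = 3

Maximum matching has size 3, so minimum vertex cover also has size 3.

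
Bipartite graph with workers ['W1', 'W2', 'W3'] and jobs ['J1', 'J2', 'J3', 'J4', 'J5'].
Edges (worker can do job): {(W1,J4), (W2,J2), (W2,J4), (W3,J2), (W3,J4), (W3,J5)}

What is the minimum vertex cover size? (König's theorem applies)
Minimum vertex cover size = 3

By König's theorem: in bipartite graphs,
min vertex cover = max matching = 3

Maximum matching has size 3, so minimum vertex cover also has size 3.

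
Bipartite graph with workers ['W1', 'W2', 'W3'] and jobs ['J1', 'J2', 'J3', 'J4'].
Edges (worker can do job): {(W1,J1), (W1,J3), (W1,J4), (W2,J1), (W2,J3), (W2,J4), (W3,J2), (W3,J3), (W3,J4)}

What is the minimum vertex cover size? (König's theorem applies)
Minimum vertex cover size = 3

By König's theorem: in bipartite graphs,
min vertex cover = max matching = 3

Maximum matching has size 3, so minimum vertex cover also has size 3.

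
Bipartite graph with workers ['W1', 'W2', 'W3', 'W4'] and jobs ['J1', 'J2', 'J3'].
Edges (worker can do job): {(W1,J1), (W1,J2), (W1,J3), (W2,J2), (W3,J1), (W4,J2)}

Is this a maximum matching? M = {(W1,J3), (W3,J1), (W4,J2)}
Yes, size 3 is maximum

Proposed matching has size 3.
Maximum matching size for this graph: 3.

This is a maximum matching.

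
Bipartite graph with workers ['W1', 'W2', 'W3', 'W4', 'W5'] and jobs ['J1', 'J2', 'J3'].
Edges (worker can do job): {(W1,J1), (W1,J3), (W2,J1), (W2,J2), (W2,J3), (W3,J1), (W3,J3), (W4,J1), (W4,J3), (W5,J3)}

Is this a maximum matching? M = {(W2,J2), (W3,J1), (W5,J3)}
Yes, size 3 is maximum

Proposed matching has size 3.
Maximum matching size for this graph: 3.

This is a maximum matching.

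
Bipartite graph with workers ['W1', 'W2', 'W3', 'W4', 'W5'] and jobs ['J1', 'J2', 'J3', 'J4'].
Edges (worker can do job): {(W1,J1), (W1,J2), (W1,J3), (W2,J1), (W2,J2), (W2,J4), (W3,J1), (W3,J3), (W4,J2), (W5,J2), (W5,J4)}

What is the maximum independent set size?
Maximum independent set = 5

By König's theorem:
- Min vertex cover = Max matching = 4
- Max independent set = Total vertices - Min vertex cover
- Max independent set = 9 - 4 = 5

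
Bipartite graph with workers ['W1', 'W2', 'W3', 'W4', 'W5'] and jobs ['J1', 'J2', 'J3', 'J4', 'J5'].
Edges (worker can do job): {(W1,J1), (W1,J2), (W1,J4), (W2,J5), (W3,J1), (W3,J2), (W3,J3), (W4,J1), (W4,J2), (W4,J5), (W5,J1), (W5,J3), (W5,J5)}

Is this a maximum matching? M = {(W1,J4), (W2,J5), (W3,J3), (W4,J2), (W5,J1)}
Yes, size 5 is maximum

Proposed matching has size 5.
Maximum matching size for this graph: 5.

This is a maximum matching.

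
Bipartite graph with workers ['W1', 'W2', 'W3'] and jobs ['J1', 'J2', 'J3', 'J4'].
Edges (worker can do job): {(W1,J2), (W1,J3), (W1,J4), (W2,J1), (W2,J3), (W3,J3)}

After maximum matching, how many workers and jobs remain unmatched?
Unmatched: 0 workers, 1 jobs

Maximum matching size: 3
Workers: 3 total, 3 matched, 0 unmatched
Jobs: 4 total, 3 matched, 1 unmatched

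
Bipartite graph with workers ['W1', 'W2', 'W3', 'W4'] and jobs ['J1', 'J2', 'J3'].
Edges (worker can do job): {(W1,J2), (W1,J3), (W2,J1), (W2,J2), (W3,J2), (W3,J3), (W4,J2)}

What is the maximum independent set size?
Maximum independent set = 4

By König's theorem:
- Min vertex cover = Max matching = 3
- Max independent set = Total vertices - Min vertex cover
- Max independent set = 7 - 3 = 4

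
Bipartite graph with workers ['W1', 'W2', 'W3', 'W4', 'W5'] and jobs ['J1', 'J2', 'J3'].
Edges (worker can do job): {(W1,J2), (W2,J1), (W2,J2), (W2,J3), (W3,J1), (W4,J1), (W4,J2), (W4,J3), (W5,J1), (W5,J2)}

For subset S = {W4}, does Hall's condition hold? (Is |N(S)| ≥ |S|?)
Yes: |N(S)| = 3, |S| = 1

Subset S = {W4}
Neighbors N(S) = {J1, J2, J3}

|N(S)| = 3, |S| = 1
Hall's condition: |N(S)| ≥ |S| is satisfied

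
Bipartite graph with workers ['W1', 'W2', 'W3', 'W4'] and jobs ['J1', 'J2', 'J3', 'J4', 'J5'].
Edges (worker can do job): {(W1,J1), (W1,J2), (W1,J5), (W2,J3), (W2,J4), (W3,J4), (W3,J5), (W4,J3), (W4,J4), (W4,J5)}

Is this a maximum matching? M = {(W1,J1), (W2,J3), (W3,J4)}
No, size 3 is not maximum

Proposed matching has size 3.
Maximum matching size for this graph: 4.

This is NOT maximum - can be improved to size 4.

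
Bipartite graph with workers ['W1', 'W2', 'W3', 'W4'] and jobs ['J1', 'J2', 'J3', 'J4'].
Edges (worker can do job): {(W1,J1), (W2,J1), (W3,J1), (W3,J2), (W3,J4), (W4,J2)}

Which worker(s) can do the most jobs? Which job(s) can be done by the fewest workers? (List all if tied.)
Most versatile: W3 (3 jobs); Least covered: J3 (0 workers)

Worker degrees (jobs they can do): W1:1, W2:1, W3:3, W4:1
Job degrees (workers who can do it): J1:3, J2:2, J3:0, J4:1

Maximum worker degree is 3, achieved by: W3
Minimum job degree is 0, achieved by: J3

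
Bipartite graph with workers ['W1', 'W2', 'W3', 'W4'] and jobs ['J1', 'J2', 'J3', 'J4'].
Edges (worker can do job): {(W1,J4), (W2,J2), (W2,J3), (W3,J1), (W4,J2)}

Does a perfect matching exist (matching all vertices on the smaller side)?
Yes, perfect matching exists (size 4)

Perfect matching: {(W1,J4), (W2,J3), (W3,J1), (W4,J2)}
All 4 vertices on the smaller side are matched.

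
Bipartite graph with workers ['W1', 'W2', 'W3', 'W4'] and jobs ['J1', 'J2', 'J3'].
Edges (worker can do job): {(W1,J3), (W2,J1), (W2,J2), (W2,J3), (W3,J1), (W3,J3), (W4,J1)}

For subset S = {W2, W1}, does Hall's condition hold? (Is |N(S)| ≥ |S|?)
Yes: |N(S)| = 3, |S| = 2

Subset S = {W2, W1}
Neighbors N(S) = {J1, J2, J3}

|N(S)| = 3, |S| = 2
Hall's condition: |N(S)| ≥ |S| is satisfied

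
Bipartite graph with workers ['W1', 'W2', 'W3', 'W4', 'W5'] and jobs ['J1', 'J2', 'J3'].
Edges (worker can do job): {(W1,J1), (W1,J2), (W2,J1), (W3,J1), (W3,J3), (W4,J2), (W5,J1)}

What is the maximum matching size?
Maximum matching size = 3

Maximum matching: {(W3,J3), (W4,J2), (W5,J1)}
Size: 3

This assigns 3 workers to 3 distinct jobs.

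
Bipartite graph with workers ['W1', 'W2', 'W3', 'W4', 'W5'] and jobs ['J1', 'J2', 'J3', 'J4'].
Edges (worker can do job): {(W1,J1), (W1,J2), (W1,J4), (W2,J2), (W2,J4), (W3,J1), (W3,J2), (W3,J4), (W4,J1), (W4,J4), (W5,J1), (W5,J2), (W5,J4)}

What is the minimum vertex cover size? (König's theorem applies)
Minimum vertex cover size = 3

By König's theorem: in bipartite graphs,
min vertex cover = max matching = 3

Maximum matching has size 3, so minimum vertex cover also has size 3.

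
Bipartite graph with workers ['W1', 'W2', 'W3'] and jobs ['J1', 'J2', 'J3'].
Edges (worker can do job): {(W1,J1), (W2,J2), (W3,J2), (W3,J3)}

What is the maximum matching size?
Maximum matching size = 3

Maximum matching: {(W1,J1), (W2,J2), (W3,J3)}
Size: 3

This assigns 3 workers to 3 distinct jobs.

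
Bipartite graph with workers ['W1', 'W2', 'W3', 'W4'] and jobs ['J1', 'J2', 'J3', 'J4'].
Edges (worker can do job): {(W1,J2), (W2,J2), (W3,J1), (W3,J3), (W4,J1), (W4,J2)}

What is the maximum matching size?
Maximum matching size = 3

Maximum matching: {(W1,J2), (W3,J3), (W4,J1)}
Size: 3

This assigns 3 workers to 3 distinct jobs.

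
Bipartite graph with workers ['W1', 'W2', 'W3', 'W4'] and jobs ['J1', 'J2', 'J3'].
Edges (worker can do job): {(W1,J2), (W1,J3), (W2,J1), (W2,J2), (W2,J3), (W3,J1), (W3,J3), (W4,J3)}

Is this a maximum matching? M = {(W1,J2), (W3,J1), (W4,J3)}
Yes, size 3 is maximum

Proposed matching has size 3.
Maximum matching size for this graph: 3.

This is a maximum matching.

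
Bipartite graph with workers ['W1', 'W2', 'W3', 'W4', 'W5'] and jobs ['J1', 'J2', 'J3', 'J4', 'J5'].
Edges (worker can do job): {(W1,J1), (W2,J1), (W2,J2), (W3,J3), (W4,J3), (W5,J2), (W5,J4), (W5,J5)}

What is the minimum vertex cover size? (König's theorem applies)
Minimum vertex cover size = 4

By König's theorem: in bipartite graphs,
min vertex cover = max matching = 4

Maximum matching has size 4, so minimum vertex cover also has size 4.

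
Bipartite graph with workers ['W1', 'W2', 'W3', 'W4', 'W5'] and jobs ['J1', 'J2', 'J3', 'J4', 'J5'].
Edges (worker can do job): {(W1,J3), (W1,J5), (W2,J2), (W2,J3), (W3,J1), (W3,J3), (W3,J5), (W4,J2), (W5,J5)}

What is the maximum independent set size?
Maximum independent set = 6

By König's theorem:
- Min vertex cover = Max matching = 4
- Max independent set = Total vertices - Min vertex cover
- Max independent set = 10 - 4 = 6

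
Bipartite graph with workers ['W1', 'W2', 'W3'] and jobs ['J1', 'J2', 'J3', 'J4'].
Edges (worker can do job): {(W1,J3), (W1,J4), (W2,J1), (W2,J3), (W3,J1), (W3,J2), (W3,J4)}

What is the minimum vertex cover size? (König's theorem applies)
Minimum vertex cover size = 3

By König's theorem: in bipartite graphs,
min vertex cover = max matching = 3

Maximum matching has size 3, so minimum vertex cover also has size 3.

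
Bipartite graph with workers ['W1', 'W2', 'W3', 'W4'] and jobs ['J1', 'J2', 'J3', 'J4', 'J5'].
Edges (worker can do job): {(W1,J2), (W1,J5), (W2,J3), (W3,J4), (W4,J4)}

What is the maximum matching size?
Maximum matching size = 3

Maximum matching: {(W1,J2), (W2,J3), (W4,J4)}
Size: 3

This assigns 3 workers to 3 distinct jobs.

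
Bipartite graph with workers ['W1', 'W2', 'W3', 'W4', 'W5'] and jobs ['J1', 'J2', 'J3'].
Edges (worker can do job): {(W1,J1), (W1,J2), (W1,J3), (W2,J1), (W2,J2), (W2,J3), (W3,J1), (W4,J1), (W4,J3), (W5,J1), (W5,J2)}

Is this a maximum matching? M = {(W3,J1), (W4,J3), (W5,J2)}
Yes, size 3 is maximum

Proposed matching has size 3.
Maximum matching size for this graph: 3.

This is a maximum matching.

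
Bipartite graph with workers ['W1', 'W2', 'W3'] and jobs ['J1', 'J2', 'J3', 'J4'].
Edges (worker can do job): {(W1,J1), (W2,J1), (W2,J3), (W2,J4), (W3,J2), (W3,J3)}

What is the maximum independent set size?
Maximum independent set = 4

By König's theorem:
- Min vertex cover = Max matching = 3
- Max independent set = Total vertices - Min vertex cover
- Max independent set = 7 - 3 = 4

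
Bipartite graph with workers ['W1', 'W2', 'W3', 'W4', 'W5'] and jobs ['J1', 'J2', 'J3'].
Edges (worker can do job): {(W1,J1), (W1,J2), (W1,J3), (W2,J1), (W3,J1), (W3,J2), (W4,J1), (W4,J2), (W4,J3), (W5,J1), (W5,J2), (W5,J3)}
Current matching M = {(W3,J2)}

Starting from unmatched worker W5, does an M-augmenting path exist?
Yes: W5 → J2 → W3 → J1

An M-augmenting path alternates non-matching / matching edges, starting and ending at unmatched vertices.
Path: W5 → J2 → W3 → J1
(J1 is unmatched in M, so the path is augmenting.)
Flipping edges along this path would increase |M| from 1 to 2.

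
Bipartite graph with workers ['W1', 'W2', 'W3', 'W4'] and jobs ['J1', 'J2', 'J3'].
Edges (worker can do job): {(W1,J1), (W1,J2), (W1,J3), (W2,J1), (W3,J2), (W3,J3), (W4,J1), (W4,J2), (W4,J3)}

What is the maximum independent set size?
Maximum independent set = 4

By König's theorem:
- Min vertex cover = Max matching = 3
- Max independent set = Total vertices - Min vertex cover
- Max independent set = 7 - 3 = 4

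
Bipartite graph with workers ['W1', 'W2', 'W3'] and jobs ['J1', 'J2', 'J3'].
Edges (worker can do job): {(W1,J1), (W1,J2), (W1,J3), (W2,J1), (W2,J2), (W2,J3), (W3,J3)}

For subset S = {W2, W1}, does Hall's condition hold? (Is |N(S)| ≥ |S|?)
Yes: |N(S)| = 3, |S| = 2

Subset S = {W2, W1}
Neighbors N(S) = {J1, J2, J3}

|N(S)| = 3, |S| = 2
Hall's condition: |N(S)| ≥ |S| is satisfied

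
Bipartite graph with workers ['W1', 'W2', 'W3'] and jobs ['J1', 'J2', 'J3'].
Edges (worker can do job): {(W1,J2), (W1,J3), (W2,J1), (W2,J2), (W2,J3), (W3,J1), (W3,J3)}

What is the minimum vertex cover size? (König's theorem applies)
Minimum vertex cover size = 3

By König's theorem: in bipartite graphs,
min vertex cover = max matching = 3

Maximum matching has size 3, so minimum vertex cover also has size 3.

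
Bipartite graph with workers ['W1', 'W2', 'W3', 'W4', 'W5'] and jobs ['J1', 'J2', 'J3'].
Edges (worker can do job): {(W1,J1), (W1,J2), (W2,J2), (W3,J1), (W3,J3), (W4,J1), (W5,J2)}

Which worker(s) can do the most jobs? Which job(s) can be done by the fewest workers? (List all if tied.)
Most versatile: W1, W3 (2 jobs); Least covered: J3 (1 workers)

Worker degrees (jobs they can do): W1:2, W2:1, W3:2, W4:1, W5:1
Job degrees (workers who can do it): J1:3, J2:3, J3:1

Maximum worker degree is 2, achieved by: W1, W3
Minimum job degree is 1, achieved by: J3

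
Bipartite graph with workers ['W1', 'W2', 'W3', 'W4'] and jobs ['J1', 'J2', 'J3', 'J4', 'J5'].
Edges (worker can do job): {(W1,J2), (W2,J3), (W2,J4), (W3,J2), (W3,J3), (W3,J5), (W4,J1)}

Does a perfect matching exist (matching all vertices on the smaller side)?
Yes, perfect matching exists (size 4)

Perfect matching: {(W1,J2), (W2,J3), (W3,J5), (W4,J1)}
All 4 vertices on the smaller side are matched.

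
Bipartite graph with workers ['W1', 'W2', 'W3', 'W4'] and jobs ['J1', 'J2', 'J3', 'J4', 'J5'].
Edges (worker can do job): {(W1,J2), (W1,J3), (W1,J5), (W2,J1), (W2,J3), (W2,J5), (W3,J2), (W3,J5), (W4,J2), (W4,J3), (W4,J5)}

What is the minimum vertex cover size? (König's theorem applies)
Minimum vertex cover size = 4

By König's theorem: in bipartite graphs,
min vertex cover = max matching = 4

Maximum matching has size 4, so minimum vertex cover also has size 4.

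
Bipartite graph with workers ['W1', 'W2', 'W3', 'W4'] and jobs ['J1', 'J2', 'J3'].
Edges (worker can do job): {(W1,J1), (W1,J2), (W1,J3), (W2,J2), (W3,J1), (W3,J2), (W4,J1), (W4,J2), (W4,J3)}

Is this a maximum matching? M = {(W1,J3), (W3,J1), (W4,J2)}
Yes, size 3 is maximum

Proposed matching has size 3.
Maximum matching size for this graph: 3.

This is a maximum matching.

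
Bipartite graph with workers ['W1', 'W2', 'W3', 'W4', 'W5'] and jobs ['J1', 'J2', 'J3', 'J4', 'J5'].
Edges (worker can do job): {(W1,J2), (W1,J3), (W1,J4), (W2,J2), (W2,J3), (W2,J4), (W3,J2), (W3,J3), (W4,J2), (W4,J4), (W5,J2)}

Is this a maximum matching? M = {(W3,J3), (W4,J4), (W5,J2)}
Yes, size 3 is maximum

Proposed matching has size 3.
Maximum matching size for this graph: 3.

This is a maximum matching.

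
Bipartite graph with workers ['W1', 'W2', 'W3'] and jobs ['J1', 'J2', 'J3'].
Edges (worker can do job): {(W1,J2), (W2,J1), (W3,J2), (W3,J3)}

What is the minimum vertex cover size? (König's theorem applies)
Minimum vertex cover size = 3

By König's theorem: in bipartite graphs,
min vertex cover = max matching = 3

Maximum matching has size 3, so minimum vertex cover also has size 3.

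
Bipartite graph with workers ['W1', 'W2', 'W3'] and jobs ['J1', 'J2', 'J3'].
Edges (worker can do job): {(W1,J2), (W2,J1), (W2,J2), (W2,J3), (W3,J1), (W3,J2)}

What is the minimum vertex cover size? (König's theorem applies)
Minimum vertex cover size = 3

By König's theorem: in bipartite graphs,
min vertex cover = max matching = 3

Maximum matching has size 3, so minimum vertex cover also has size 3.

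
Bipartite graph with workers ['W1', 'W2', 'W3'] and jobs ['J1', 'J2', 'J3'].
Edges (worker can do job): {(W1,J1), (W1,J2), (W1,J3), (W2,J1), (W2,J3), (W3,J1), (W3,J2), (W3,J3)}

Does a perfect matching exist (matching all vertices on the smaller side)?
Yes, perfect matching exists (size 3)

Perfect matching: {(W1,J2), (W2,J3), (W3,J1)}
All 3 vertices on the smaller side are matched.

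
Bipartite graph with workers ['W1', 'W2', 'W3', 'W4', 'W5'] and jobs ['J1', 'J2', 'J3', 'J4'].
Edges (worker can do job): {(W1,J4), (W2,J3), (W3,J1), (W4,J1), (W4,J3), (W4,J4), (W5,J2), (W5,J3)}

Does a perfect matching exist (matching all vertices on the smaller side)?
Yes, perfect matching exists (size 4)

Perfect matching: {(W2,J3), (W3,J1), (W4,J4), (W5,J2)}
All 4 vertices on the smaller side are matched.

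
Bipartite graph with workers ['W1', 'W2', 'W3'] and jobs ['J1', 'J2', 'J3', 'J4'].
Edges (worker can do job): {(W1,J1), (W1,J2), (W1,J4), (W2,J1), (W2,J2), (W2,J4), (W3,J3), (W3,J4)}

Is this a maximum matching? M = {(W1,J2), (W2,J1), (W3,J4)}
Yes, size 3 is maximum

Proposed matching has size 3.
Maximum matching size for this graph: 3.

This is a maximum matching.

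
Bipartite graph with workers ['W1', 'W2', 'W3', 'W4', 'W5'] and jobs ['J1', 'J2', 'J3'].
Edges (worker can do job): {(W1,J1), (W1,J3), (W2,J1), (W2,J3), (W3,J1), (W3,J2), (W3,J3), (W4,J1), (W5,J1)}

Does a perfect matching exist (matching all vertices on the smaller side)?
Yes, perfect matching exists (size 3)

Perfect matching: {(W1,J3), (W3,J2), (W5,J1)}
All 3 vertices on the smaller side are matched.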